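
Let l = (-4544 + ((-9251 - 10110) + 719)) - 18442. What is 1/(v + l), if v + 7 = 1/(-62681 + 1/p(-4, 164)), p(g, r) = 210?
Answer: -13163009/548041879925 ≈ -2.4018e-5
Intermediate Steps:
l = -41628 (l = (-4544 + (-19361 + 719)) - 18442 = (-4544 - 18642) - 18442 = -23186 - 18442 = -41628)
v = -92141273/13163009 (v = -7 + 1/(-62681 + 1/210) = -7 + 1/(-13163009/210) = -7 - 210/13163009 = -92141273/13163009 ≈ -7.0000)
1/(v + l) = 1/(-92141273/13163009 - 41628) = 1/(-548041879925/13163009) = -13163009/548041879925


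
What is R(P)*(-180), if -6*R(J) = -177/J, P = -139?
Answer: 5310/139 ≈ 38.201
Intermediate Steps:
R(J) = 59/(2*J) (R(J) = -(-59)/(2*J) = 59/(2*J))
R(P)*(-180) = ((59/2)/(-139))*(-180) = ((59/2)*(-1/139))*(-180) = -59/278*(-180) = 5310/139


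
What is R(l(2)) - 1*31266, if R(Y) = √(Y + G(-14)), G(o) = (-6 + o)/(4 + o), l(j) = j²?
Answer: -31266 + √6 ≈ -31264.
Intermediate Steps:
G(o) = (-6 + o)/(4 + o)
R(Y) = √(2 + Y) (R(Y) = √(Y + (-6 - 14)/(4 - 14)) = √(Y - 20/(-10)) = √(Y - ⅒*(-20)) = √(Y + 2) = √(2 + Y))
R(l(2)) - 1*31266 = √(2 + 2²) - 1*31266 = √(2 + 4) - 31266 = √6 - 31266 = -31266 + √6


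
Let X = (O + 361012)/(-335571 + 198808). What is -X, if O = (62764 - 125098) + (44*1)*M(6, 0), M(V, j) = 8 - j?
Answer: 299030/136763 ≈ 2.1865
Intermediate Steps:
O = -61982 (O = (62764 - 125098) + (44*1)*(8 - 1*0) = -62334 + 44*(8 + 0) = -62334 + 44*8 = -62334 + 352 = -61982)
X = -299030/136763 (X = (-61982 + 361012)/(-335571 + 198808) = 299030/(-136763) = 299030*(-1/136763) = -299030/136763 ≈ -2.1865)
-X = -1*(-299030/136763) = 299030/136763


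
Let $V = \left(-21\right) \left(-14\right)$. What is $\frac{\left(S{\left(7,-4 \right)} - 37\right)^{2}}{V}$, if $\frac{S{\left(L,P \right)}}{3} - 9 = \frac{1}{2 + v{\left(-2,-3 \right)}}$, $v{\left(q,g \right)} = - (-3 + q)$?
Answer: $\frac{4489}{14406} \approx 0.31161$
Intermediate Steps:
$v{\left(q,g \right)} = 3 - q$
$S{\left(L,P \right)} = \frac{192}{7}$ ($S{\left(L,P \right)} = 27 + \frac{3}{2 + \left(3 - -2\right)} = 27 + \frac{3}{2 + \left(3 + 2\right)} = 27 + \frac{3}{2 + 5} = 27 + \frac{3}{7} = \frac{192}{7}$)
$V = 294$
$\frac{\left(S{\left(7,-4 \right)} - 37\right)^{2}}{V} = \frac{\left(\frac{192}{7} - 37\right)^{2}}{294} = \left(- \frac{67}{7}\right)^{2} \cdot \frac{1}{294} = \frac{4489}{49} \cdot \frac{1}{294} = \frac{4489}{14406}$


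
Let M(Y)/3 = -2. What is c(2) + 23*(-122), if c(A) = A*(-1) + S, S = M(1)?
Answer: -2814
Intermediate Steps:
M(Y) = -6 (M(Y) = 3*(-2) = -6)
S = -6
c(A) = -6 - A (c(A) = A*(-1) - 6 = -A - 6 = -6 - A)
c(2) + 23*(-122) = (-6 - 1*2) + 23*(-122) = (-6 - 2) - 2806 = -8 - 2806 = -2814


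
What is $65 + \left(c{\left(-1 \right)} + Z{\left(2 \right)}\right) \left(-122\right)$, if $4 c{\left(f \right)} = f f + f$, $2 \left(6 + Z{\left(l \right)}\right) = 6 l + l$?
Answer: $-57$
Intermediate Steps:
$Z{\left(l \right)} = -6 + \frac{7 l}{2}$ ($Z{\left(l \right)} = -6 + \frac{6 l + l}{2} = -6 + \frac{7 l}{2}$)
$c{\left(f \right)} = \frac{f}{4} + \frac{f^{2}}{4}$ ($c{\left(f \right)} = \frac{f f + f}{4} = \frac{f^{2} + f}{4} = \frac{f + f^{2}}{4} = \frac{f}{4} + \frac{f^{2}}{4}$)
$65 + \left(c{\left(-1 \right)} + Z{\left(2 \right)}\right) \left(-122\right) = 65 + \left(\frac{1}{4} \left(-1\right) \left(1 - 1\right) + \left(-6 + \frac{7}{2} \cdot 2\right)\right) \left(-122\right) = 65 + \left(\frac{1}{4} \left(-1\right) 0 + \left(-6 + 7\right)\right) \left(-122\right) = 65 + \left(0 + 1\right) \left(-122\right) = 65 + 1 \left(-122\right) = 65 - 122 = -57$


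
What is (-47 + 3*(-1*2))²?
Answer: 2809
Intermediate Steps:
(-47 + 3*(-1*2))² = (-47 + 3*(-2))² = (-47 - 6)² = (-53)² = 2809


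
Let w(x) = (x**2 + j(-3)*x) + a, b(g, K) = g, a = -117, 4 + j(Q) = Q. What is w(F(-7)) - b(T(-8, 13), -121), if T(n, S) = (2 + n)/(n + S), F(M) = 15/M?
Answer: -23571/245 ≈ -96.208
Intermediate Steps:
j(Q) = -4 + Q
T(n, S) = (2 + n)/(S + n)
w(x) = -117 + x**2 - 7*x (w(x) = (x**2 + (-4 - 3)*x) - 117 = (x**2 - 7*x) - 117 = -117 + x**2 - 7*x)
w(F(-7)) - b(T(-8, 13), -121) = (-117 + (15/(-7))**2 - 105/(-7)) - (2 - 8)/(13 - 8) = (-117 + (15*(-1/7))**2 - 105*(-1)/7) - (-6)/5 = (-117 + (-15/7)**2 - 7*(-15/7)) - (-6)/5 = (-117 + 225/49 + 15) - 1*(-6/5) = -4773/49 + 6/5 = -23571/245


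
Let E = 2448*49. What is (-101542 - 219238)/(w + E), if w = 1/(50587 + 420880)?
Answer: -30247436852/11310681917 ≈ -2.6742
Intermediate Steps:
w = 1/471467 ≈ 2.1210e-6
E = 119952
(-101542 - 219238)/(w + E) = (-101542 - 219238)/(1/471467 + 119952) = -320780/56553409585/471467 = -320780*471467/56553409585 = -30247436852/11310681917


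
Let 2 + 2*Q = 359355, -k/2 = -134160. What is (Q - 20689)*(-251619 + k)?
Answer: 5310500475/2 ≈ 2.6552e+9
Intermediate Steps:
k = 268320 (k = -2*(-134160) = 268320)
Q = 359353/2 (Q = -1 + (½)*359355 = -1 + 359355/2 = 359353/2 ≈ 1.7968e+5)
(Q - 20689)*(-251619 + k) = (359353/2 - 20689)*(-251619 + 268320) = (317975/2)*16701 = 5310500475/2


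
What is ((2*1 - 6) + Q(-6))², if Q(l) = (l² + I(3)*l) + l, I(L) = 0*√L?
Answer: 676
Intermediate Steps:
I(L) = 0
Q(l) = l + l² (Q(l) = (l² + 0*l) + l = (l² + 0) + l = l² + l = l + l²)
((2*1 - 6) + Q(-6))² = ((2*1 - 6) - 6*(1 - 6))² = ((2 - 6) - 6*(-5))² = (-4 + 30)² = 26² = 676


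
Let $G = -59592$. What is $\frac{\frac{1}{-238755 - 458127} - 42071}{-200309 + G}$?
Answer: $\frac{29318522623}{181120328682} \approx 0.16187$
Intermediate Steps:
$\frac{\frac{1}{-238755 - 458127} - 42071}{-200309 + G} = \frac{\frac{1}{-238755 - 458127} - 42071}{-200309 - 59592} = \frac{\frac{1}{-696882} - 42071}{-259901} = \left(- \frac{1}{696882} - 42071\right) \left(- \frac{1}{259901}\right) = \left(- \frac{29318522623}{696882}\right) \left(- \frac{1}{259901}\right) = \frac{29318522623}{181120328682}$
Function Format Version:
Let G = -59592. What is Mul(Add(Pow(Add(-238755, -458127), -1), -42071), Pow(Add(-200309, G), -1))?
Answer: Rational(29318522623, 181120328682) ≈ 0.16187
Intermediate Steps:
Mul(Add(Pow(Add(-238755, -458127), -1), -42071), Pow(Add(-200309, G), -1)) = Mul(Add(Pow(Add(-238755, -458127), -1), -42071), Pow(Add(-200309, -59592), -1)) = Mul(Add(Pow(-696882, -1), -42071), Pow(-259901, -1)) = Mul(Add(Rational(-1, 696882), -42071), Rational(-1, 259901)) = Mul(Rational(-29318522623, 696882), Rational(-1, 259901)) = Rational(29318522623, 181120328682)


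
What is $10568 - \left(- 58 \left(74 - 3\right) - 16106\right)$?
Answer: $30792$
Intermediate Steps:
$10568 - \left(- 58 \left(74 - 3\right) - 16106\right) = 10568 - \left(\left(-58\right) 71 - 16106\right) = 10568 - \left(-4118 - 16106\right) = 10568 - -20224 = 10568 + 20224 = 30792$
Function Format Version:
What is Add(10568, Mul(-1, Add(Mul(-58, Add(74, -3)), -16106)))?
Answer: 30792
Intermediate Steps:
Add(10568, Mul(-1, Add(Mul(-58, Add(74, -3)), -16106))) = Add(10568, Mul(-1, Add(Mul(-58, 71), -16106))) = Add(10568, Mul(-1, Add(-4118, -16106))) = Add(10568, Mul(-1, -20224)) = Add(10568, 20224) = 30792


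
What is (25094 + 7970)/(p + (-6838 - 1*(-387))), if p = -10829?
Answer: -4133/2160 ≈ -1.9134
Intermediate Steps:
(25094 + 7970)/(p + (-6838 - 1*(-387))) = (25094 + 7970)/(-10829 + (-6838 - 1*(-387))) = 33064/(-10829 + (-6838 + 387)) = 33064/(-10829 - 6451) = 33064/(-17280) = 33064*(-1/17280) = -4133/2160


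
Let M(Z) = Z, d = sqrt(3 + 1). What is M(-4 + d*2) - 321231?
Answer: -321231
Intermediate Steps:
d = 2 (d = sqrt(4) = 2)
M(-4 + d*2) - 321231 = (-4 + 2*2) - 321231 = (-4 + 4) - 321231 = 0 - 321231 = -321231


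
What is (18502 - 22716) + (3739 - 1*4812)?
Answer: -5287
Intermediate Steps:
(18502 - 22716) + (3739 - 1*4812) = -4214 + (3739 - 4812) = -4214 - 1073 = -5287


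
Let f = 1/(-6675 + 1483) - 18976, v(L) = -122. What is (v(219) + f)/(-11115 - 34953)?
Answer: 99156817/239185056 ≈ 0.41456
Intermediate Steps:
f = -98523393/5192 (f = 1/(-5192) - 18976 = -1/5192 - 18976 = -98523393/5192 ≈ -18976.)
(v(219) + f)/(-11115 - 34953) = (-122 - 98523393/5192)/(-11115 - 34953) = -99156817/5192/(-46068) = -99156817/5192*(-1/46068) = 99156817/239185056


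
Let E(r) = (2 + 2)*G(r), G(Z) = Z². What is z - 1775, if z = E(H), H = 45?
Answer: 6325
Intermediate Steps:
E(r) = 4*r² (E(r) = (2 + 2)*r² = 4*r²)
z = 8100 (z = 4*45² = 4*2025 = 8100)
z - 1775 = 8100 - 1775 = 6325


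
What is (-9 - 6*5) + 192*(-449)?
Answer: -86247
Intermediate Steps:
(-9 - 6*5) + 192*(-449) = (-9 - 30) - 86208 = -39 - 86208 = -86247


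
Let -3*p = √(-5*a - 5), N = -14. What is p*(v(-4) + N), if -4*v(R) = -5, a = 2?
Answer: 17*I*√15/4 ≈ 16.46*I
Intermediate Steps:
v(R) = 5/4 (v(R) = -¼*(-5) = 5/4)
p = -I*√15/3 (p = -√(-5*2 - 5)/3 = -√(-10 - 5)/3 = -I*√15/3 ≈ -1.291*I)
p*(v(-4) + N) = (-I*√15/3)*(5/4 - 14) = -I*√15/3*(-51/4) = 17*I*√15/4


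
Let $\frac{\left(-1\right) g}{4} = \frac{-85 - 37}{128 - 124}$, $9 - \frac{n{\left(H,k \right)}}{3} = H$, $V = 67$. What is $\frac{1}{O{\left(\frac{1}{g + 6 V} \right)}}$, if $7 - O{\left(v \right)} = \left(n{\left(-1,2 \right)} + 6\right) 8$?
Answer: $- \frac{1}{281} \approx -0.0035587$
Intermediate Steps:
$n{\left(H,k \right)} = 27 - 3 H$
$g = 122$ ($g = - 4 \frac{-85 - 37}{128 - 124} = - 4 \left(- \frac{122}{4}\right) = - 4 \left(\left(-122\right) \frac{1}{4}\right) = \left(-4\right) \left(- \frac{61}{2}\right) = 122$)
$O{\left(v \right)} = -281$ ($O{\left(v \right)} = 7 - \left(\left(27 - -3\right) + 6\right) 8 = 7 - \left(\left(27 + 3\right) + 6\right) 8 = 7 - \left(30 + 6\right) 8 = 7 - 36 \cdot 8 = 7 - 288 = -281$)
$\frac{1}{O{\left(\frac{1}{g + 6 V} \right)}} = \frac{1}{-281} = - \frac{1}{281}$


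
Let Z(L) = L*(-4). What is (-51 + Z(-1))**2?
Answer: 2209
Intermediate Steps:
Z(L) = -4*L
(-51 + Z(-1))**2 = (-51 - 4*(-1))**2 = (-51 + 4)**2 = (-47)**2 = 2209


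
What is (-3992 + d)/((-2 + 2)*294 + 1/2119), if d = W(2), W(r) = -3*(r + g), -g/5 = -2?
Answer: -8535332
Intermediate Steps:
g = 10 (g = -5*(-2) = 10)
W(r) = -30 - 3*r (W(r) = -3*(r + 10) = -3*(10 + r) = -30 - 3*r)
d = -36 (d = -30 - 3*2 = -30 - 6 = -36)
(-3992 + d)/((-2 + 2)*294 + 1/2119) = (-3992 - 36)/((-2 + 2)*294 + 1/2119) = -4028/(0*294 + 1/2119) = -4028/(0 + 1/2119) = -4028/1/2119 = -4028*2119 = -8535332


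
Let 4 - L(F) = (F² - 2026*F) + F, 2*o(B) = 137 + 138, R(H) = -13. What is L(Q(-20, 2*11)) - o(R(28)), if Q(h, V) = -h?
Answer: 79933/2 ≈ 39967.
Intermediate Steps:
o(B) = 275/2 (o(B) = (137 + 138)/2 = (½)*275 = 275/2)
L(F) = 4 - F² + 2025*F (L(F) = 4 - ((F² - 2026*F) + F) = 4 - (F² - 2025*F) = 4 + (-F² + 2025*F) = 4 - F² + 2025*F)
L(Q(-20, 2*11)) - o(R(28)) = (4 - (-1*(-20))² + 2025*(-1*(-20))) - 1*275/2 = (4 - 1*20² + 2025*20) - 275/2 = (4 - 1*400 + 40500) - 275/2 = (4 - 400 + 40500) - 275/2 = 40104 - 275/2 = 79933/2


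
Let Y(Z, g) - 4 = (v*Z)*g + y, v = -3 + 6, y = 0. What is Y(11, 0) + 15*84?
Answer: 1264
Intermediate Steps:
v = 3
Y(Z, g) = 4 + 3*Z*g (Y(Z, g) = 4 + ((3*Z)*g + 0) = 4 + (3*Z*g + 0) = 4 + 3*Z*g)
Y(11, 0) + 15*84 = (4 + 3*11*0) + 15*84 = (4 + 0) + 1260 = 4 + 1260 = 1264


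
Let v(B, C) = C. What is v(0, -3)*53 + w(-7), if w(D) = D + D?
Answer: -173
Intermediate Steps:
w(D) = 2*D
v(0, -3)*53 + w(-7) = -3*53 + 2*(-7) = -159 - 14 = -173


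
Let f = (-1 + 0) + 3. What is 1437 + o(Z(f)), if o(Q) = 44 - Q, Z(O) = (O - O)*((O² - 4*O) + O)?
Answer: 1481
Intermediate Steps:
f = 2 (f = -1 + 3 = 2)
Z(O) = 0 (Z(O) = 0*(O² - 3*O) = 0)
1437 + o(Z(f)) = 1437 + (44 - 1*0) = 1437 + (44 + 0) = 1437 + 44 = 1481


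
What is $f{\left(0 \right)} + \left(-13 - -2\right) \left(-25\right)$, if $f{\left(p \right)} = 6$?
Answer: $281$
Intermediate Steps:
$f{\left(0 \right)} + \left(-13 - -2\right) \left(-25\right) = 6 + \left(-13 - -2\right) \left(-25\right) = 6 + \left(-13 + 2\right) \left(-25\right) = 6 - -275 = 6 + 275 = 281$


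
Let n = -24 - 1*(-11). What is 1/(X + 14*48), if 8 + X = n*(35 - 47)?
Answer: 1/820 ≈ 0.0012195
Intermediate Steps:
n = -13 (n = -24 + 11 = -13)
X = 148 (X = -8 - 13*(35 - 47) = -8 - 13*(-12) = -8 + 156 = 148)
1/(X + 14*48) = 1/(148 + 14*48) = 1/(148 + 672) = 1/820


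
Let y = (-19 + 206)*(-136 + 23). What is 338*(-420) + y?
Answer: -163091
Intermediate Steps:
y = -21131 (y = 187*(-113) = -21131)
338*(-420) + y = 338*(-420) - 21131 = -141960 - 21131 = -163091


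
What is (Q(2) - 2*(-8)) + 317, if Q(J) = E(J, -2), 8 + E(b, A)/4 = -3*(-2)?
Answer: 325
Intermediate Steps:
E(b, A) = -8 (E(b, A) = -32 + 4*(-3*(-2)) = -32 + 4*6 = -32 + 24 = -8)
Q(J) = -8
(Q(2) - 2*(-8)) + 317 = (-8 - 2*(-8)) + 317 = (-8 + 16) + 317 = 8 + 317 = 325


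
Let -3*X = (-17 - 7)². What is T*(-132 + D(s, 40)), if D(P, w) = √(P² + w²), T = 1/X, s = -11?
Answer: 11/16 - √1721/192 ≈ 0.47143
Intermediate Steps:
X = -192 (X = -(-17 - 7)²/3 = -⅓*(-24)² = -⅓*576 = -192)
T = -1/192 (T = 1/(-192) = -1/192 ≈ -0.0052083)
T*(-132 + D(s, 40)) = -(-132 + √((-11)² + 40²))/192 = -(-132 + √(121 + 1600))/192 = -(-132 + √1721)/192 = 11/16 - √1721/192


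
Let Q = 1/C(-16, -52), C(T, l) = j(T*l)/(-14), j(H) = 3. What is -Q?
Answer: 14/3 ≈ 4.6667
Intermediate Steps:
C(T, l) = -3/14 (C(T, l) = 3/(-14) = 3*(-1/14) = -3/14)
Q = -14/3 (Q = 1/(-3/14) = -14/3 ≈ -4.6667)
-Q = -1*(-14/3) = 14/3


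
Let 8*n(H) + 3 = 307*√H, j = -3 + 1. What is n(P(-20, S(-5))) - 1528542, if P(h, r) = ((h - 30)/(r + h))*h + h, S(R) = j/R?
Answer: -12228339/8 + 307*I*√870/28 ≈ -1.5285e+6 + 323.4*I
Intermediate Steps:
j = -2
S(R) = -2/R
P(h, r) = h + h*(-30 + h)/(h + r) (P(h, r) = ((-30 + h)/(h + r))*h + h = h*(-30 + h)/(h + r) + h = h + h*(-30 + h)/(h + r))
n(H) = -3/8 + 307*√H/8 (n(H) = -3/8 + (307*√H)/8 = -3/8 + 307*√H/8)
n(P(-20, S(-5))) - 1528542 = (-3/8 + 307*√(-20*(-30 - 2/(-5) + 2*(-20))/(-20 - 2/(-5)))/8) - 1528542 = (-3/8 + 307*√(-20*(-30 - 2*(-⅕) - 40)/(-20 - 2*(-⅕)))/8) - 1528542 = (-3/8 + 307*√(-20*(-30 + ⅖ - 40)/(-20 + ⅖))/8) - 1528542 = (-3/8 + 307*√(-20*(-348/5)/(-98/5))/8) - 1528542 = (-3/8 + 307*√(-20*(-5/98)*(-348/5))/8) - 1528542 = (-3/8 + 307*√(-3480/49)/8) - 1528542 = (-3/8 + 307*(2*I*√870/7)/8) - 1528542 = (-3/8 + 307*I*√870/28) - 1528542 = -12228339/8 + 307*I*√870/28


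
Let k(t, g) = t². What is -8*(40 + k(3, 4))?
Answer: -392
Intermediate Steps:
-8*(40 + k(3, 4)) = -8*(40 + 3²) = -8*(40 + 9) = -8*49 = -392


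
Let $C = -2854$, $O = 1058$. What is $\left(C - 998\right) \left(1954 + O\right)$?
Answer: $-11602224$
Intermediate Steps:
$\left(C - 998\right) \left(1954 + O\right) = \left(-2854 - 998\right) \left(1954 + 1058\right) = \left(-3852\right) 3012 = -11602224$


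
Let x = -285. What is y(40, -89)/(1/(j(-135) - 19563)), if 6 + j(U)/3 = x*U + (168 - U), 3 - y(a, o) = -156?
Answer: 15383727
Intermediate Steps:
y(a, o) = 159 (y(a, o) = 3 - 1*(-156) = 3 + 156 = 159)
j(U) = 486 - 858*U (j(U) = -18 + 3*(-285*U + (168 - U)) = -18 + 3*(168 - 286*U) = -18 + (504 - 858*U) = 486 - 858*U)
y(40, -89)/(1/(j(-135) - 19563)) = 159/(1/((486 - 858*(-135)) - 19563)) = 159/(1/((486 + 115830) - 19563)) = 159/(1/(116316 - 19563)) = 159/(1/96753) = 159*96753 = 15383727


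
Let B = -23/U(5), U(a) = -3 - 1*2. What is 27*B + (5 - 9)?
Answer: 601/5 ≈ 120.20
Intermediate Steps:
U(a) = -5 (U(a) = -3 - 2 = -5)
B = 23/5 (B = -23/(-5) = -23*(-⅕) = 23/5 ≈ 4.6000)
27*B + (5 - 9) = 27*(23/5) + (5 - 9) = 621/5 - 4 = 601/5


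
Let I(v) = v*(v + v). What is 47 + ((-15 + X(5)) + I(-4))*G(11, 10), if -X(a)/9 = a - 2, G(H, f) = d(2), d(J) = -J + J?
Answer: 47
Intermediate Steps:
d(J) = 0
G(H, f) = 0
I(v) = 2*v² (I(v) = v*(2*v) = 2*v²)
X(a) = 18 - 9*a (X(a) = -9*(a - 2) = -9*(-2 + a) = 18 - 9*a)
47 + ((-15 + X(5)) + I(-4))*G(11, 10) = 47 + ((-15 + (18 - 9*5)) + 2*(-4)²)*0 = 47 + ((-15 + (18 - 45)) + 2*16)*0 = 47 + ((-15 - 27) + 32)*0 = 47 + (-42 + 32)*0 = 47 - 10*0 = 47 + 0 = 47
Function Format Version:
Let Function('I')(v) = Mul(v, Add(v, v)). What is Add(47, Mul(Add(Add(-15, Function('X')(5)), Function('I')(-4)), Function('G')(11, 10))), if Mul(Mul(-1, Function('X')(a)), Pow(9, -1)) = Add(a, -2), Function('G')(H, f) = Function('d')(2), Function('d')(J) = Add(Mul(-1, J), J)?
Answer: 47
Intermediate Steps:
Function('d')(J) = 0
Function('G')(H, f) = 0
Function('I')(v) = Mul(2, Pow(v, 2)) (Function('I')(v) = Mul(v, Mul(2, v)) = Mul(2, Pow(v, 2)))
Function('X')(a) = Add(18, Mul(-9, a)) (Function('X')(a) = Mul(-9, Add(a, -2)) = Mul(-9, Add(-2, a)) = Add(18, Mul(-9, a)))
Add(47, Mul(Add(Add(-15, Function('X')(5)), Function('I')(-4)), Function('G')(11, 10))) = Add(47, Mul(Add(Add(-15, Add(18, Mul(-9, 5))), Mul(2, Pow(-4, 2))), 0)) = Add(47, Mul(Add(Add(-15, Add(18, -45)), Mul(2, 16)), 0)) = Add(47, Mul(Add(Add(-15, -27), 32), 0)) = Add(47, Mul(Add(-42, 32), 0)) = Add(47, Mul(-10, 0)) = Add(47, 0) = 47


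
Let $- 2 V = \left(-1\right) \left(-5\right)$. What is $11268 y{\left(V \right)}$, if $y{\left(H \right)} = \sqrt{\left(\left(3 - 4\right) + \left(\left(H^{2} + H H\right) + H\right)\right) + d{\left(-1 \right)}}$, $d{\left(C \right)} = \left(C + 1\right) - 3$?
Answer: $11268 \sqrt{6} \approx 27601.0$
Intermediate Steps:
$d{\left(C \right)} = -2 + C$ ($d{\left(C \right)} = \left(1 + C\right) - 3 = -2 + C$)
$V = - \frac{5}{2}$ ($V = - \frac{\left(-1\right) \left(-5\right)}{2} = \left(- \frac{1}{2}\right) 5 = - \frac{5}{2} \approx -2.5$)
$y{\left(H \right)} = \sqrt{-4 + H + 2 H^{2}}$ ($y{\left(H \right)} = \sqrt{\left(\left(3 - 4\right) + \left(\left(H^{2} + H H\right) + H\right)\right) - 3} = \sqrt{\left(-1 + \left(\left(H^{2} + H^{2}\right) + H\right)\right) - 3} = \sqrt{\left(-1 + \left(2 H^{2} + H\right)\right) - 3} = \sqrt{\left(-1 + \left(H + 2 H^{2}\right)\right) - 3} = \sqrt{\left(-1 + H + 2 H^{2}\right) - 3} = \sqrt{-4 + H + 2 H^{2}}$)
$11268 y{\left(V \right)} = 11268 \sqrt{-4 - \frac{5}{2} + 2 \left(- \frac{5}{2}\right)^{2}} = 11268 \sqrt{-4 - \frac{5}{2} + 2 \cdot \frac{25}{4}} = 11268 \sqrt{-4 - \frac{5}{2} + \frac{25}{2}} = 11268 \sqrt{6}$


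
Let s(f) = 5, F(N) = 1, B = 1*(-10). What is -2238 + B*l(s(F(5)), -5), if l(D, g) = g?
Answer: -2188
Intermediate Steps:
B = -10
-2238 + B*l(s(F(5)), -5) = -2238 - 10*(-5) = -2238 + 50 = -2188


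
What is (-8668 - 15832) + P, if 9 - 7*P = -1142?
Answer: -170349/7 ≈ -24336.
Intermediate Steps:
P = 1151/7 (P = 9/7 - 1/7*(-1142) = 9/7 + 1142/7 = 1151/7 ≈ 164.43)
(-8668 - 15832) + P = (-8668 - 15832) + 1151/7 = -24500 + 1151/7 = -170349/7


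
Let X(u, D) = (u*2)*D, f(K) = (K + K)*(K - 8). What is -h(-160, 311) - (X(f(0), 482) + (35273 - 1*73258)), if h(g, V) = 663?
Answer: 37322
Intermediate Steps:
f(K) = 2*K*(-8 + K) (f(K) = (2*K)*(-8 + K) = 2*K*(-8 + K))
X(u, D) = 2*D*u (X(u, D) = (2*u)*D = 2*D*u)
-h(-160, 311) - (X(f(0), 482) + (35273 - 1*73258)) = -1*663 - (2*482*(2*0*(-8 + 0)) + (35273 - 1*73258)) = -663 - (2*482*(2*0*(-8)) + (35273 - 73258)) = -663 - (2*482*0 - 37985) = -663 - (0 - 37985) = -663 - 1*(-37985) = -663 + 37985 = 37322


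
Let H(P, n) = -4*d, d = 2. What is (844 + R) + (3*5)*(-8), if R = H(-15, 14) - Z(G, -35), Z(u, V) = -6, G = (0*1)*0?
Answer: 722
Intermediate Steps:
G = 0 (G = 0*0 = 0)
H(P, n) = -8 (H(P, n) = -4*2 = -8)
R = -2 (R = -8 - 1*(-6) = -8 + 6 = -2)
(844 + R) + (3*5)*(-8) = (844 - 2) + (3*5)*(-8) = 842 + 15*(-8) = 842 - 120 = 722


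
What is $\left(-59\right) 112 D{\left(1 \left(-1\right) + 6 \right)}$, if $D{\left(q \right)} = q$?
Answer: $-33040$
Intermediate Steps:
$\left(-59\right) 112 D{\left(1 \left(-1\right) + 6 \right)} = \left(-59\right) 112 \left(1 \left(-1\right) + 6\right) = - 6608 \left(-1 + 6\right) = \left(-6608\right) 5 = -33040$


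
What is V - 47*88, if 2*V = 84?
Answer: -4094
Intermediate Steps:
V = 42 (V = (1/2)*84 = 42)
V - 47*88 = 42 - 47*88 = 42 - 4136 = -4094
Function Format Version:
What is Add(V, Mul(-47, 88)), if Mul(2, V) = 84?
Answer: -4094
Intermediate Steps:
V = 42 (V = Mul(Rational(1, 2), 84) = 42)
Add(V, Mul(-47, 88)) = Add(42, Mul(-47, 88)) = Add(42, -4136) = -4094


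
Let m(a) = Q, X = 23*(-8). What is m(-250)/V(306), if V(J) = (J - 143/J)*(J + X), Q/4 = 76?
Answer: 46512/5703073 ≈ 0.0081556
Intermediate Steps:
Q = 304 (Q = 4*76 = 304)
X = -184
m(a) = 304
V(J) = (-184 + J)*(J - 143/J) (V(J) = (J - 143/J)*(J - 184) = (J - 143/J)*(-184 + J) = (-184 + J)*(J - 143/J))
m(-250)/V(306) = 304/(-143 + 306² - 184*306 + 26312/306) = 304/(-143 + 93636 - 56304 + 26312*(1/306)) = 304/(-143 + 93636 - 56304 + 13156/153) = 304/(5703073/153) = 304*(153/5703073) = 46512/5703073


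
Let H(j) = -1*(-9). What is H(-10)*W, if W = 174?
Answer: 1566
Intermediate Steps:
H(j) = 9
H(-10)*W = 9*174 = 1566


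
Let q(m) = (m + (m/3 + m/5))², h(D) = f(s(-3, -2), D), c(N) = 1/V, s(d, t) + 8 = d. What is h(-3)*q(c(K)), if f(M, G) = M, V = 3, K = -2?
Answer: -5819/2025 ≈ -2.8736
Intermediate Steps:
s(d, t) = -8 + d
c(N) = ⅓ (c(N) = 1/3 = ⅓)
h(D) = -11 (h(D) = -8 - 3 = -11)
q(m) = 529*m²/225 (q(m) = (m + (m*(⅓) + m*(⅕)))² = (m + (m/3 + m/5))² = (m + 8*m/15)² = (23*m/15)² = 529*m²/225)
h(-3)*q(c(K)) = -5819*(⅓)²/225 = -5819/(225*9) = -11*529/2025 = -5819/2025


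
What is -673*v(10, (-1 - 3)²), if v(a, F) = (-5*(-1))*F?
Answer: -53840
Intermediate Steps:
v(a, F) = 5*F
-673*v(10, (-1 - 3)²) = -3365*(-1 - 3)² = -3365*(-4)² = -3365*16 = -673*80 = -53840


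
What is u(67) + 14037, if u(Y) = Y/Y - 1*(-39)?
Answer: 14077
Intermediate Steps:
u(Y) = 40 (u(Y) = 1 + 39 = 40)
u(67) + 14037 = 40 + 14037 = 14077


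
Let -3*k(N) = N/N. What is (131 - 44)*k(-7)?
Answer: -29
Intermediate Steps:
k(N) = -1/3 (k(N) = -N/(3*N) = -1/3*1 = -1/3)
(131 - 44)*k(-7) = (131 - 44)*(-1/3) = 87*(-1/3) = -29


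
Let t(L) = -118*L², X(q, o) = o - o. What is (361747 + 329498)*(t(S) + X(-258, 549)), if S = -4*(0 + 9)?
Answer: -105710715360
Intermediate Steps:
S = -36 (S = -4*9 = -36)
X(q, o) = 0
(361747 + 329498)*(t(S) + X(-258, 549)) = (361747 + 329498)*(-118*(-36)² + 0) = 691245*(-118*1296 + 0) = 691245*(-152928 + 0) = 691245*(-152928) = -105710715360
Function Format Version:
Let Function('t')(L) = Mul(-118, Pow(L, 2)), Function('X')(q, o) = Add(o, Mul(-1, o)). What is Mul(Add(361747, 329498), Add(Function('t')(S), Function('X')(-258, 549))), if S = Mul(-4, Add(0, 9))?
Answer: -105710715360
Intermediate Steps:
S = -36 (S = Mul(-4, 9) = -36)
Function('X')(q, o) = 0
Mul(Add(361747, 329498), Add(Function('t')(S), Function('X')(-258, 549))) = Mul(Add(361747, 329498), Add(Mul(-118, Pow(-36, 2)), 0)) = Mul(691245, Add(Mul(-118, 1296), 0)) = Mul(691245, Add(-152928, 0)) = Mul(691245, -152928) = -105710715360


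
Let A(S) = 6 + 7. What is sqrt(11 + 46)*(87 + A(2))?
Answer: 100*sqrt(57) ≈ 754.98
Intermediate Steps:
A(S) = 13
sqrt(11 + 46)*(87 + A(2)) = sqrt(11 + 46)*(87 + 13) = sqrt(57)*100 = 100*sqrt(57)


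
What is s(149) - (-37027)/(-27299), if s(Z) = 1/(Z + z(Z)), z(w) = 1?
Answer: -5526751/4094850 ≈ -1.3497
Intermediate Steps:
s(Z) = 1/(1 + Z) (s(Z) = 1/(Z + 1) = 1/(1 + Z))
s(149) - (-37027)/(-27299) = 1/(1 + 149) - (-37027)/(-27299) = 1/150 - (-37027)*(-1)/27299 = 1/150 - 1*37027/27299 = 1/150 - 37027/27299 = -5526751/4094850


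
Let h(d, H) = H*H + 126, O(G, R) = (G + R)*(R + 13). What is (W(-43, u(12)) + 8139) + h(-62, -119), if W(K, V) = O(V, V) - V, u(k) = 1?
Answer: 22453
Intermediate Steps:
O(G, R) = (13 + R)*(G + R) (O(G, R) = (G + R)*(13 + R) = (13 + R)*(G + R))
h(d, H) = 126 + H**2 (h(d, H) = H**2 + 126 = 126 + H**2)
W(K, V) = 2*V**2 + 25*V (W(K, V) = (V**2 + 13*V + 13*V + V*V) - V = (V**2 + 13*V + 13*V + V**2) - V = (2*V**2 + 26*V) - V = 2*V**2 + 25*V)
(W(-43, u(12)) + 8139) + h(-62, -119) = (1*(25 + 2*1) + 8139) + (126 + (-119)**2) = (1*(25 + 2) + 8139) + (126 + 14161) = (1*27 + 8139) + 14287 = (27 + 8139) + 14287 = 8166 + 14287 = 22453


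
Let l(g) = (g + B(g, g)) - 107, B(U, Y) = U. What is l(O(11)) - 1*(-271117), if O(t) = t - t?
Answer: 271010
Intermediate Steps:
O(t) = 0
l(g) = -107 + 2*g (l(g) = (g + g) - 107 = 2*g - 107 = -107 + 2*g)
l(O(11)) - 1*(-271117) = (-107 + 2*0) - 1*(-271117) = (-107 + 0) + 271117 = -107 + 271117 = 271010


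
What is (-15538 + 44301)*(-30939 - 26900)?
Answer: -1663623157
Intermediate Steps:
(-15538 + 44301)*(-30939 - 26900) = 28763*(-57839) = -1663623157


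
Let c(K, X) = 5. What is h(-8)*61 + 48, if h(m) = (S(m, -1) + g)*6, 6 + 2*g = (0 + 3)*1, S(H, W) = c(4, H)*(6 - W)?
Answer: 12309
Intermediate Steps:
S(H, W) = 30 - 5*W (S(H, W) = 5*(6 - W) = 30 - 5*W)
g = -3/2 (g = -3 + ((0 + 3)*1)/2 = -3 + (3*1)/2 = -3 + (½)*3 = -3 + 3/2 = -3/2 ≈ -1.5000)
h(m) = 201 (h(m) = ((30 - 5*(-1)) - 3/2)*6 = ((30 + 5) - 3/2)*6 = (35 - 3/2)*6 = (67/2)*6 = 201)
h(-8)*61 + 48 = 201*61 + 48 = 12261 + 48 = 12309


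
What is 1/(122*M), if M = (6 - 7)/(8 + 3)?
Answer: -11/122 ≈ -0.090164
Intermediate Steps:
M = -1/11 ≈ -0.090909
1/(122*M) = 1/(122*(-1/11)) = 1/(-122/11) = -11/122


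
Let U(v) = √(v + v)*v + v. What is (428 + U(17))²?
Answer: 207851 + 15130*√34 ≈ 2.9607e+5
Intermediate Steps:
U(v) = v + √2*v^(3/2) (U(v) = √(2*v)*v + v = (√2*√v)*v + v = √2*v^(3/2) + v = v + √2*v^(3/2))
(428 + U(17))² = (428 + (17 + √2*17^(3/2)))² = (428 + (17 + √2*(17*√17)))² = (428 + (17 + 17*√34))² = (445 + 17*√34)²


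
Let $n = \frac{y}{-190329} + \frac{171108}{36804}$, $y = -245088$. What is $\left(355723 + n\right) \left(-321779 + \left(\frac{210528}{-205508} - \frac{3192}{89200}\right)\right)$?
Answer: $- \frac{6379540857895286249114925818}{55732830509358775} \approx -1.1447 \cdot 10^{11}$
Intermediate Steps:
$n = \frac{1155195369}{194579681}$ ($n = - \frac{245088}{-190329} + \frac{171108}{36804} = \left(-245088\right) \left(- \frac{1}{190329}\right) + 171108 \cdot \frac{1}{36804} = \frac{81696}{63443} + \frac{14259}{3067} = \frac{1155195369}{194579681} \approx 5.9369$)
$\left(355723 + n\right) \left(-321779 + \left(\frac{210528}{-205508} - \frac{3192}{89200}\right)\right) = \left(355723 + \frac{1155195369}{194579681}\right) \left(-321779 + \left(\frac{210528}{-205508} - \frac{3192}{89200}\right)\right) = \frac{69217623059732 \left(-321779 + \left(210528 \left(- \frac{1}{205508}\right) - \frac{399}{11150}\right)\right)}{194579681} = \frac{69217623059732 \left(-321779 - \frac{607346223}{572853550}\right)}{194579681} = \frac{69217623059732}{194579681} \left(- \frac{184332849811673}{572853550}\right) = - \frac{6379540857895286249114925818}{55732830509358775}$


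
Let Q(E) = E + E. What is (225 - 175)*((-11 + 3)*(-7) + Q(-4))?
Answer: 2400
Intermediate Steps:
Q(E) = 2*E
(225 - 175)*((-11 + 3)*(-7) + Q(-4)) = (225 - 175)*((-11 + 3)*(-7) + 2*(-4)) = 50*(-8*(-7) - 8) = 50*(56 - 8) = 50*48 = 2400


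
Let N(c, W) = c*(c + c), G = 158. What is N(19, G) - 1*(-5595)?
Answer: 6317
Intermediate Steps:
N(c, W) = 2*c² (N(c, W) = c*(2*c) = 2*c²)
N(19, G) - 1*(-5595) = 2*19² - 1*(-5595) = 2*361 + 5595 = 722 + 5595 = 6317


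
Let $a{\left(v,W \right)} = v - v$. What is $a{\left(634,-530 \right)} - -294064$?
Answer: $294064$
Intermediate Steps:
$a{\left(v,W \right)} = 0$
$a{\left(634,-530 \right)} - -294064 = 0 - -294064 = 0 + 294064 = 294064$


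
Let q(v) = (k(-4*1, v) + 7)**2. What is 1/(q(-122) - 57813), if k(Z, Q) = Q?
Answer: -1/44588 ≈ -2.2428e-5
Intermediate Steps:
q(v) = (7 + v)**2 (q(v) = (v + 7)**2 = (7 + v)**2)
1/(q(-122) - 57813) = 1/((7 - 122)**2 - 57813) = 1/((-115)**2 - 57813) = 1/(13225 - 57813) = 1/(-44588) = -1/44588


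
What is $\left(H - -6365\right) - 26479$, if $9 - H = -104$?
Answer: $-20001$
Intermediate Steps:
$H = 113$ ($H = 9 - -104 = 9 + 104 = 113$)
$\left(H - -6365\right) - 26479 = \left(113 - -6365\right) - 26479 = \left(113 + 6365\right) - 26479 = 6478 - 26479 = -20001$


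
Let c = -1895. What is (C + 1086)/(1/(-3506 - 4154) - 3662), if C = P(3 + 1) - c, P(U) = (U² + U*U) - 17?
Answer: -22949360/28050921 ≈ -0.81813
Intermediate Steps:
P(U) = -17 + 2*U² (P(U) = (U² + U²) - 17 = 2*U² - 17 = -17 + 2*U²)
C = 1910 (C = (-17 + 2*(3 + 1)²) - 1*(-1895) = (-17 + 2*4²) + 1895 = (-17 + 2*16) + 1895 = (-17 + 32) + 1895 = 15 + 1895 = 1910)
(C + 1086)/(1/(-3506 - 4154) - 3662) = (1910 + 1086)/(1/(-3506 - 4154) - 3662) = 2996/(1/(-7660) - 3662) = 2996/(-1/7660 - 3662) = 2996/(-28050921/7660) = 2996*(-7660/28050921) = -22949360/28050921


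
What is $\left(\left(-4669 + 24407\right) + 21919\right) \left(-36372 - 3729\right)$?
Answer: $-1670487357$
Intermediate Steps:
$\left(\left(-4669 + 24407\right) + 21919\right) \left(-36372 - 3729\right) = \left(19738 + 21919\right) \left(-40101\right) = 41657 \left(-40101\right) = -1670487357$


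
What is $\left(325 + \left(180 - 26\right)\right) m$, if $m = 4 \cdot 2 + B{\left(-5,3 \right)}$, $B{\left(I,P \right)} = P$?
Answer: $5269$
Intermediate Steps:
$m = 11$ ($m = 4 \cdot 2 + 3 = 8 + 3 = 11$)
$\left(325 + \left(180 - 26\right)\right) m = \left(325 + \left(180 - 26\right)\right) 11 = \left(325 + 154\right) 11 = 479 \cdot 11 = 5269$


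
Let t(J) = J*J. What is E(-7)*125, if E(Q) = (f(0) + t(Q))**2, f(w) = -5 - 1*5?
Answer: 190125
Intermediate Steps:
f(w) = -10 (f(w) = -5 - 5 = -10)
t(J) = J**2
E(Q) = (-10 + Q**2)**2
E(-7)*125 = (-10 + (-7)**2)**2*125 = (-10 + 49)**2*125 = 39**2*125 = 1521*125 = 190125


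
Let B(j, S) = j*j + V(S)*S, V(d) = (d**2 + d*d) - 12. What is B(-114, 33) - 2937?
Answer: 81537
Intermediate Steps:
V(d) = -12 + 2*d**2 (V(d) = (d**2 + d**2) - 12 = 2*d**2 - 12 = -12 + 2*d**2)
B(j, S) = j**2 + S*(-12 + 2*S**2) (B(j, S) = j*j + (-12 + 2*S**2)*S = j**2 + S*(-12 + 2*S**2))
B(-114, 33) - 2937 = ((-114)**2 + 2*33*(-6 + 33**2)) - 2937 = (12996 + 2*33*(-6 + 1089)) - 2937 = (12996 + 2*33*1083) - 2937 = (12996 + 71478) - 2937 = 84474 - 2937 = 81537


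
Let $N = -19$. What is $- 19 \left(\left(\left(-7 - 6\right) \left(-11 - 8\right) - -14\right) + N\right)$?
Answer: $-4598$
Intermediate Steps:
$- 19 \left(\left(\left(-7 - 6\right) \left(-11 - 8\right) - -14\right) + N\right) = - 19 \left(\left(\left(-7 - 6\right) \left(-11 - 8\right) - -14\right) - 19\right) = - 19 \left(\left(\left(-13\right) \left(-19\right) + 14\right) - 19\right) = - 19 \left(\left(247 + 14\right) - 19\right) = - 19 \left(261 - 19\right) = \left(-19\right) 242 = -4598$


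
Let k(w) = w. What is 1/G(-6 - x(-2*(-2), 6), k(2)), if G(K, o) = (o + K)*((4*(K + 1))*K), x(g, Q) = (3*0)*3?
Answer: -1/480 ≈ -0.0020833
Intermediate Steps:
x(g, Q) = 0 (x(g, Q) = 0*3 = 0)
G(K, o) = K*(4 + 4*K)*(K + o) (G(K, o) = (K + o)*((4*(1 + K))*K) = (K + o)*((4 + 4*K)*K) = (K + o)*(K*(4 + 4*K)) = K*(4 + 4*K)*(K + o))
1/G(-6 - x(-2*(-2), 6), k(2)) = 1/(4*(-6 - 1*0)*((-6 - 1*0) + 2 + (-6 - 1*0)² + (-6 - 1*0)*2)) = 1/(4*(-6 + 0)*((-6 + 0) + 2 + (-6 + 0)² + (-6 + 0)*2)) = 1/(4*(-6)*(-6 + 2 + (-6)² - 6*2)) = 1/(4*(-6)*(-6 + 2 + 36 - 12)) = 1/(4*(-6)*20) = 1/(-480) = -1/480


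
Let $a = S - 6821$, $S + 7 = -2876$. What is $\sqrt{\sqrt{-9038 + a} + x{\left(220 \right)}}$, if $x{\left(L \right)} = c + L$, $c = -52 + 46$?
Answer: $\sqrt{214 + i \sqrt{18742}} \approx 15.298 + 4.4746 i$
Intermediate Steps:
$c = -6$
$S = -2883$ ($S = -7 - 2876 = -2883$)
$a = -9704$ ($a = -2883 - 6821 = -9704$)
$x{\left(L \right)} = -6 + L$
$\sqrt{\sqrt{-9038 + a} + x{\left(220 \right)}} = \sqrt{\sqrt{-9038 - 9704} + \left(-6 + 220\right)} = \sqrt{\sqrt{-18742} + 214} = \sqrt{i \sqrt{18742} + 214} = \sqrt{214 + i \sqrt{18742}}$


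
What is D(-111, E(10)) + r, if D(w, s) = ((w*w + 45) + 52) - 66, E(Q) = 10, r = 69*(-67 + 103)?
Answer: 14836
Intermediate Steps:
r = 2484 (r = 69*36 = 2484)
D(w, s) = 31 + w² (D(w, s) = ((w² + 45) + 52) - 66 = ((45 + w²) + 52) - 66 = (97 + w²) - 66 = 31 + w²)
D(-111, E(10)) + r = (31 + (-111)²) + 2484 = (31 + 12321) + 2484 = 12352 + 2484 = 14836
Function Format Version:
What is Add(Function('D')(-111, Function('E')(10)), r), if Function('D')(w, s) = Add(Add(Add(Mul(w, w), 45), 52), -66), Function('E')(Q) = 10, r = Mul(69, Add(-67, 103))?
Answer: 14836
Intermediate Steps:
r = 2484 (r = Mul(69, 36) = 2484)
Function('D')(w, s) = Add(31, Pow(w, 2)) (Function('D')(w, s) = Add(Add(Add(Pow(w, 2), 45), 52), -66) = Add(Add(Add(45, Pow(w, 2)), 52), -66) = Add(Add(97, Pow(w, 2)), -66) = Add(31, Pow(w, 2)))
Add(Function('D')(-111, Function('E')(10)), r) = Add(Add(31, Pow(-111, 2)), 2484) = Add(Add(31, 12321), 2484) = Add(12352, 2484) = 14836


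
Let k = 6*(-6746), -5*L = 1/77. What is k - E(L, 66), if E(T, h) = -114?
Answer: -40362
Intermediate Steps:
L = -1/385 (L = -⅕/77 = -⅕*1/77 = -1/385 ≈ -0.0025974)
k = -40476
k - E(L, 66) = -40476 - 1*(-114) = -40476 + 114 = -40362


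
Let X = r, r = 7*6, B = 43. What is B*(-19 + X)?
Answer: 989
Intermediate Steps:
r = 42
X = 42
B*(-19 + X) = 43*(-19 + 42) = 43*23 = 989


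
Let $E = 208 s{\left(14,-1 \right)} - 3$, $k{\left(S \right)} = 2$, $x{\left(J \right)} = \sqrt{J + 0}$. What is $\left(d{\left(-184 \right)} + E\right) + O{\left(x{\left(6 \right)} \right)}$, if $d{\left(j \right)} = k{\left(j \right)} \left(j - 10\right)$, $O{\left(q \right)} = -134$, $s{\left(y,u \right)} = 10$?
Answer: $1555$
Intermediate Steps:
$x{\left(J \right)} = \sqrt{J}$
$E = 2077$ ($E = 208 \cdot 10 - 3 = 2080 - 3 = 2077$)
$d{\left(j \right)} = -20 + 2 j$ ($d{\left(j \right)} = 2 \left(j - 10\right) = 2 \left(-10 + j\right) = -20 + 2 j$)
$\left(d{\left(-184 \right)} + E\right) + O{\left(x{\left(6 \right)} \right)} = \left(\left(-20 + 2 \left(-184\right)\right) + 2077\right) - 134 = \left(\left(-20 - 368\right) + 2077\right) - 134 = \left(-388 + 2077\right) - 134 = 1689 - 134 = 1555$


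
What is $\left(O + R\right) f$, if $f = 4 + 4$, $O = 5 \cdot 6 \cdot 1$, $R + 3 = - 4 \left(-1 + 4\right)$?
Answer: $120$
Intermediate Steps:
$R = -15$ ($R = -3 - 4 \left(-1 + 4\right) = -3 - 12 = -15$)
$O = 30$ ($O = 30 \cdot 1 = 30$)
$f = 8$
$\left(O + R\right) f = \left(30 - 15\right) 8 = 15 \cdot 8 = 120$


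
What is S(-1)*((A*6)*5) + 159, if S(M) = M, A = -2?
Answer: 219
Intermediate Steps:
S(-1)*((A*6)*5) + 159 = -(-2*6)*5 + 159 = -(-12)*5 + 159 = -1*(-60) + 159 = 60 + 159 = 219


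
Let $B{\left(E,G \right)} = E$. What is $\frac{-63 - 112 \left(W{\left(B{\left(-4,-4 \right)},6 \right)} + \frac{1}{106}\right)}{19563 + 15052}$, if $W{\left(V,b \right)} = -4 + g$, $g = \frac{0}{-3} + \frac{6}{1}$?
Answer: $- \frac{2181}{262085} \approx -0.0083217$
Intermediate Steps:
$g = 6$ ($g = 0 \left(- \frac{1}{3}\right) + 6 \cdot 1 = 0 + 6 = 6$)
$W{\left(V,b \right)} = 2$ ($W{\left(V,b \right)} = -4 + 6 = 2$)
$\frac{-63 - 112 \left(W{\left(B{\left(-4,-4 \right)},6 \right)} + \frac{1}{106}\right)}{19563 + 15052} = \frac{-63 - 112 \left(2 + \frac{1}{106}\right)}{19563 + 15052} = \frac{-63 - 112 \left(2 + \frac{1}{106}\right)}{34615} = \left(-63 - \frac{11928}{53}\right) \frac{1}{34615} = \left(- \frac{15267}{53}\right) \frac{1}{34615} = - \frac{2181}{262085}$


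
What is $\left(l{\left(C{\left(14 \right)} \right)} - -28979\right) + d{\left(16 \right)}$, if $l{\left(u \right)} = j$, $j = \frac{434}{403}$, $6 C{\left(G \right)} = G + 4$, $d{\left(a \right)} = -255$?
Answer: $\frac{373426}{13} \approx 28725.0$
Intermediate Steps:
$C{\left(G \right)} = \frac{2}{3} + \frac{G}{6}$ ($C{\left(G \right)} = \frac{G + 4}{6} = \frac{4 + G}{6} = \frac{2}{3} + \frac{G}{6}$)
$j = \frac{14}{13}$ ($j = 434 \cdot \frac{1}{403} = \frac{14}{13} \approx 1.0769$)
$l{\left(u \right)} = \frac{14}{13}$
$\left(l{\left(C{\left(14 \right)} \right)} - -28979\right) + d{\left(16 \right)} = \left(\frac{14}{13} - -28979\right) - 255 = \left(\frac{14}{13} + \left(-23402 + 52381\right)\right) - 255 = \left(\frac{14}{13} + 28979\right) - 255 = \frac{376741}{13} - 255 = \frac{373426}{13}$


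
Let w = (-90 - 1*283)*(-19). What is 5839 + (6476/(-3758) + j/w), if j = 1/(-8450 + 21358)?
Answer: 1003363857525907/171889033484 ≈ 5837.3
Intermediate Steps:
w = 7087 (w = (-90 - 283)*(-19) = -373*(-19) = 7087)
j = 1/12908 ≈ 7.7471e-5
5839 + (6476/(-3758) + j/w) = 5839 + (6476/(-3758) + (1/12908)/7087) = 5839 + (6476*(-1/3758) + (1/12908)*(1/7087)) = 5839 + (-3238/1879 + 1/91478996) = 5839 - 296208987169/171889033484 = 1003363857525907/171889033484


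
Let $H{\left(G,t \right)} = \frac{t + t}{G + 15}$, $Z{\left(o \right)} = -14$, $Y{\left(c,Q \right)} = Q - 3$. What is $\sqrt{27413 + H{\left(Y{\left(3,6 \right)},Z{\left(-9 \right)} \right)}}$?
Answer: $\frac{\sqrt{246703}}{3} \approx 165.56$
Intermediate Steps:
$Y{\left(c,Q \right)} = -3 + Q$ ($Y{\left(c,Q \right)} = Q - 3 = -3 + Q$)
$H{\left(G,t \right)} = \frac{2 t}{15 + G}$
$\sqrt{27413 + H{\left(Y{\left(3,6 \right)},Z{\left(-9 \right)} \right)}} = \sqrt{27413 + 2 \left(-14\right) \frac{1}{15 + \left(-3 + 6\right)}} = \sqrt{27413 + 2 \left(-14\right) \frac{1}{15 + 3}} = \sqrt{27413 + 2 \left(-14\right) \frac{1}{18}} = \sqrt{27413 - \frac{14}{9}} = \sqrt{\frac{246703}{9}} = \frac{\sqrt{246703}}{3}$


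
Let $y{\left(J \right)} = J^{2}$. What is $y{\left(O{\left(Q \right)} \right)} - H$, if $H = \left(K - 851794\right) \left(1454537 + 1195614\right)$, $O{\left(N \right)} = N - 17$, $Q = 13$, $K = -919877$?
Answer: $4695195672337$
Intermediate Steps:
$O{\left(N \right)} = -17 + N$
$H = -4695195672321$ ($H = \left(-919877 - 851794\right) \left(1454537 + 1195614\right) = \left(-1771671\right) 2650151 = -4695195672321$)
$y{\left(O{\left(Q \right)} \right)} - H = \left(-17 + 13\right)^{2} - -4695195672321 = \left(-4\right)^{2} + 4695195672321 = 16 + 4695195672321 = 4695195672337$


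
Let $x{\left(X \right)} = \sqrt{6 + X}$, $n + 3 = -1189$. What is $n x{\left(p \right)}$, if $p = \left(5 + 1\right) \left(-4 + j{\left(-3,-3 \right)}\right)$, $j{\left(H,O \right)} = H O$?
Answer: $-7152$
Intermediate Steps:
$n = -1192$ ($n = -3 - 1189 = -1192$)
$p = 30$ ($p = \left(5 + 1\right) \left(-4 - -9\right) = 6 \left(-4 + 9\right) = 6 \cdot 5 = 30$)
$n x{\left(p \right)} = - 1192 \sqrt{6 + 30} = - 1192 \sqrt{36} = \left(-1192\right) 6 = -7152$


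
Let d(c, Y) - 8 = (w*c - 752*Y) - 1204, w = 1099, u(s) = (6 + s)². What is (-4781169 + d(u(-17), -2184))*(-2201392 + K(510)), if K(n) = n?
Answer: 6618091789876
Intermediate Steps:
d(c, Y) = -1196 - 752*Y + 1099*c (d(c, Y) = 8 + ((1099*c - 752*Y) - 1204) = 8 + ((-752*Y + 1099*c) - 1204) = 8 + (-1204 - 752*Y + 1099*c) = -1196 - 752*Y + 1099*c)
(-4781169 + d(u(-17), -2184))*(-2201392 + K(510)) = (-4781169 + (-1196 - 752*(-2184) + 1099*(6 - 17)²))*(-2201392 + 510) = (-4781169 + (-1196 + 1642368 + 1099*(-11)²))*(-2200882) = (-4781169 + (-1196 + 1642368 + 1099*121))*(-2200882) = (-4781169 + (-1196 + 1642368 + 132979))*(-2200882) = (-4781169 + 1774151)*(-2200882) = -3007018*(-2200882) = 6618091789876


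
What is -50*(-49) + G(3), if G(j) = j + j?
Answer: 2456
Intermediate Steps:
G(j) = 2*j
-50*(-49) + G(3) = -50*(-49) + 2*3 = 2450 + 6 = 2456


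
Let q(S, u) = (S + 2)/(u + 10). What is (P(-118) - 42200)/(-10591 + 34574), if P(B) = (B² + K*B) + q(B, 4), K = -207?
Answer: -27008/167881 ≈ -0.16088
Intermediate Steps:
q(S, u) = (2 + S)/(10 + u)
P(B) = ⅐ + B² - 2897*B/14 (P(B) = (B² - 207*B) + (2 + B)/(10 + 4) = (B² - 207*B) + (2 + B)/14 = (B² - 207*B) + (⅐ + B/14) = ⅐ + B² - 2897*B/14)
(P(-118) - 42200)/(-10591 + 34574) = ((⅐ + (-118)² - 2897/14*(-118)) - 42200)/(-10591 + 34574) = ((⅐ + 13924 + 170923/7) - 42200)/23983 = (268392/7 - 42200)*(1/23983) = -27008/7*1/23983 = -27008/167881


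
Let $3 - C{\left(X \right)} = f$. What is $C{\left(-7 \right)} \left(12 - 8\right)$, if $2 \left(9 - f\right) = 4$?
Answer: $-16$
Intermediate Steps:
$f = 7$ ($f = 9 - 2 = 7$)
$C{\left(X \right)} = -4$ ($C{\left(X \right)} = 3 - 7 = -4$)
$C{\left(-7 \right)} \left(12 - 8\right) = - 4 \left(12 - 8\right) = \left(-4\right) 4 = -16$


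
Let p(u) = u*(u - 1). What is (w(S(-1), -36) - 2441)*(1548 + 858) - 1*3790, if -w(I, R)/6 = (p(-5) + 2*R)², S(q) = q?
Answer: -31341940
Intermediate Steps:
p(u) = u*(-1 + u)
w(I, R) = -6*(30 + 2*R)² (w(I, R) = -6*(-5*(-1 - 5) + 2*R)² = -6*(-5*(-6) + 2*R)² = -6*(30 + 2*R)²)
(w(S(-1), -36) - 2441)*(1548 + 858) - 1*3790 = (-24*(15 - 36)² - 2441)*(1548 + 858) - 1*3790 = (-24*(-21)² - 2441)*2406 - 3790 = (-24*441 - 2441)*2406 - 3790 = (-10584 - 2441)*2406 - 3790 = -13025*2406 - 3790 = -31338150 - 3790 = -31341940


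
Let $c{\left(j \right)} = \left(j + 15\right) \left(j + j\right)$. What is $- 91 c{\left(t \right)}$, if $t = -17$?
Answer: $-6188$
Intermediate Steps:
$c{\left(j \right)} = 2 j \left(15 + j\right)$ ($c{\left(j \right)} = \left(15 + j\right) 2 j = 2 j \left(15 + j\right)$)
$- 91 c{\left(t \right)} = - 91 \cdot 2 \left(-17\right) \left(15 - 17\right) = - 91 \cdot 2 \left(-17\right) \left(-2\right) = \left(-91\right) 68 = -6188$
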